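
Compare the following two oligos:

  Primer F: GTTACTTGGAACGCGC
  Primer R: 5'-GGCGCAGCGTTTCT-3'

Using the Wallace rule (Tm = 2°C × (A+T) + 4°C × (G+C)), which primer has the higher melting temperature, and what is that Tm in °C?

Primer F, 50°C

Primer F: A+T=7, G+C=9 → Tm = 2(7)+4(9) = 50°C
Primer R: A+T=5, G+C=9 → Tm = 2(5)+4(9) = 46°C
50°C vs 46°C → primer F is higher.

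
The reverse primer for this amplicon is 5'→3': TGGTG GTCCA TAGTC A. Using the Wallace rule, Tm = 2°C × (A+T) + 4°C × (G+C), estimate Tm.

48°C

Base counts: G=5, A=3, C=3, T=5
AT pairs contribute 8, GC pairs contribute 8.
Tm = 4·8 + 2·8 = 32 + 16 = 48°C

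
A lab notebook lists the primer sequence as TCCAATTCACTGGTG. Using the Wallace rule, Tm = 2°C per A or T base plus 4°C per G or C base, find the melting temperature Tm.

44°C

Base counts: G=3, C=4, T=5, A=3
So N_AT = 8 and N_GC = 7.
Tm = 2×8 + 4×7 = 44°C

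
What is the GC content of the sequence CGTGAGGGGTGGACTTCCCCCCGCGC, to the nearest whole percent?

G=10, A=2, T=4, C=10
G+C = 10 + 10 = 20 out of 26 bases
%GC = 20/26 × 100 = 76.92% ≈ 77%

77%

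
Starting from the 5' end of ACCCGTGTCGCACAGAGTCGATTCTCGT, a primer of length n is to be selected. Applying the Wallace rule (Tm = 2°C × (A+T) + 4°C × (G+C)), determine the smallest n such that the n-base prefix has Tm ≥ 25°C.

First 7 bases: ACCCGTG → Tm = 24°C (< 25°C)
First 8 bases: ACCCGTGT → Tm = 26°C (≥ 25°C)
Since every base adds ≥2°C, Tm only increases with n, so the threshold is first crossed at n = 8.

n = 8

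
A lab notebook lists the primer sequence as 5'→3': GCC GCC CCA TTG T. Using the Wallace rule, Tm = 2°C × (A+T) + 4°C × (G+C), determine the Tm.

44°C

T=3, A=1, C=6, G=3
AT pairs contribute 4, GC pairs contribute 9.
Tm = 4·9 + 2·4 = 36 + 8 = 44°C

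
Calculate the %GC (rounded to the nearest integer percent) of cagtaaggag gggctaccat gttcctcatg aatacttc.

47%

T=10, C=9, G=9, A=10
G+C = 9 + 9 = 18 out of 38 bases
%GC = 18/38 × 100 = 47.37% ≈ 47%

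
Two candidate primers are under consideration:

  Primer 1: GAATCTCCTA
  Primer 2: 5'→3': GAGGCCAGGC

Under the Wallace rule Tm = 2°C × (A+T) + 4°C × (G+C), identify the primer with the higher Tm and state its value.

Primer 2, 36°C

Primer 1: A+T=6, G+C=4 → Tm = 2(6)+4(4) = 28°C
Primer 2: A+T=2, G+C=8 → Tm = 2(2)+4(8) = 36°C
28°C vs 36°C → primer 2 is higher.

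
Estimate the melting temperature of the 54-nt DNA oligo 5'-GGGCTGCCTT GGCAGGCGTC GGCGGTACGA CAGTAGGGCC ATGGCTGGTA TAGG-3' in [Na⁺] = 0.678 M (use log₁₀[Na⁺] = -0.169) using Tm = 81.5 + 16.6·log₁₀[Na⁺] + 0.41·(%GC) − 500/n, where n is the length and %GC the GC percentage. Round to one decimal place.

96.8°C

Length n = 54. Scanning the sequence gives G=24, C=12, A=8, T=10.
G+C = 36, so %GC = 36/54 × 100 = 66.667%
Salt term: 16.6 × (-0.169) = -2.805
GC term: 0.41 × 66.667 = 27.333; length term: −500/54 = −9.259
Tm = 81.5 + (-2.805) + 27.333 − 9.259 = 96.769 → 96.8°C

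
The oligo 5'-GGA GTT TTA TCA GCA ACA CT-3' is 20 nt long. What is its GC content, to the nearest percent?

Counting bases: T=6, G=4, C=4, A=6
G+C = 4 + 4 = 8 out of 20 bases
%GC = 8/20 × 100 = 40% ≈ 40%

40%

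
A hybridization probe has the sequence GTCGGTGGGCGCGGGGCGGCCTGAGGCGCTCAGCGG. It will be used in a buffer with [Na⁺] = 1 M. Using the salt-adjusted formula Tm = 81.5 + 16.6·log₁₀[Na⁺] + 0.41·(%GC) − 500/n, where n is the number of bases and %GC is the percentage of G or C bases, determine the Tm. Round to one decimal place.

101.8°C

Length n = 36. Base counts: C=10, T=4, A=2, G=20
G+C = 30, so %GC = 30/36 × 100 = 83.333%
Salt term: 16.6 × (0) = 0
GC term: 0.41 × 83.333 = 34.167; length term: −500/36 = −13.889
Tm = 81.5 + (0) + 34.167 − 13.889 = 101.778 → 101.8°C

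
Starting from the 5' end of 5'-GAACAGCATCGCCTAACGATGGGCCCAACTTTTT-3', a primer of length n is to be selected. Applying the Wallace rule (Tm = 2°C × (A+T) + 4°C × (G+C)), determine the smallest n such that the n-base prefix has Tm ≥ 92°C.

n = 29

First 28 bases: GAACAGCATCGCCTAACGATGGGCCCAA → Tm = 88°C (< 92°C)
First 29 bases: GAACAGCATCGCCTAACGATGGGCCCAAC → Tm = 92°C (≥ 92°C)
Each additional base adds 2°C (A/T) or 4°C (G/C), so Tm is non-decreasing in n; n = 29 is the first length to reach 92°C.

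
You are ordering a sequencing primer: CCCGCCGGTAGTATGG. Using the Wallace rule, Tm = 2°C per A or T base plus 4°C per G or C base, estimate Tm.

54°C

T=3, A=2, C=5, G=6
AT pairs contribute 5, GC pairs contribute 11.
Tm = 4·11 + 2·5 = 44 + 10 = 54°C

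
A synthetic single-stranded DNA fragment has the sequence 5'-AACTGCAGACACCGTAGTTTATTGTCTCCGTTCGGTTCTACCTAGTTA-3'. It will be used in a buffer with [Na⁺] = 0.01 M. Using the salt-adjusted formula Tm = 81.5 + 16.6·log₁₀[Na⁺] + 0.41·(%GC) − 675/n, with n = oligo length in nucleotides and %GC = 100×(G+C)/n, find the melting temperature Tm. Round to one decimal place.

52.2°C

Length n = 48. Base counts: T=17, G=9, A=10, C=12
G+C = 21, so %GC = 21/48 × 100 = 43.75%
Salt term: 16.6 × (-2) = -33.2
GC term: 0.41 × 43.75 = 17.938; length term: −675/48 = −14.062
Tm = 81.5 + (-33.2) + 17.938 − 14.062 = 52.176 → 52.2°C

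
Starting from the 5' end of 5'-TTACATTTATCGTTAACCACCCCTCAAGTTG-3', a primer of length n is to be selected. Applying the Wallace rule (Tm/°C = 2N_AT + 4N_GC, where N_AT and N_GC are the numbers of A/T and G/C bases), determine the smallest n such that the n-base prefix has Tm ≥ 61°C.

n = 23

First 22 bases: TTACATTTATCGTTAACCACCC → Tm = 60°C (< 61°C)
First 23 bases: TTACATTTATCGTTAACCACCCC → Tm = 64°C (≥ 61°C)
Since every base adds ≥2°C, Tm only increases with n, so the threshold is first crossed at n = 23.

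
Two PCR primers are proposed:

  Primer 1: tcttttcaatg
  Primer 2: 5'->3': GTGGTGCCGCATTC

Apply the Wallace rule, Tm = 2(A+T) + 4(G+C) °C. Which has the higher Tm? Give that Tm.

Primer 1: A+T=8, G+C=3 → Tm = 2(8)+4(3) = 28°C
Primer 2: A+T=5, G+C=9 → Tm = 2(5)+4(9) = 46°C
28°C vs 46°C → primer 2 is higher.

Primer 2, 46°C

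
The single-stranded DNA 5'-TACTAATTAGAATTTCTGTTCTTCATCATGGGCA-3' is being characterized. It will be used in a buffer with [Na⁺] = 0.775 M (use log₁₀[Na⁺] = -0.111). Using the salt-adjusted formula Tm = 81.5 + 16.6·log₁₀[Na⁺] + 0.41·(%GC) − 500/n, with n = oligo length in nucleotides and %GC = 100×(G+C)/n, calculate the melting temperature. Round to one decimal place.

Length n = 34. A=9, G=5, T=14, C=6
G+C = 11, so %GC = 11/34 × 100 = 32.353%
Salt term: 16.6 × (-0.111) = -1.843
GC term: 0.41 × 32.353 = 13.265; length term: −500/34 = −14.706
Tm = 81.5 + (-1.843) + 13.265 − 14.706 = 78.216 → 78.2°C

78.2°C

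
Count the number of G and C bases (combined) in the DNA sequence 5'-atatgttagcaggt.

5

T=5, C=1, A=4, G=4
G+C = 4 + 1 = 5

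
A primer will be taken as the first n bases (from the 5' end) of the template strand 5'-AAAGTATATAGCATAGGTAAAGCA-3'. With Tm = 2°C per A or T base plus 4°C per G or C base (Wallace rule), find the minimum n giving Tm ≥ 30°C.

n = 12

First 11 bases: AAAGTATATAG → Tm = 26°C (< 30°C)
First 12 bases: AAAGTATATAGC → Tm = 30°C (≥ 30°C)
Each additional base adds 2°C (A/T) or 4°C (G/C), so Tm is non-decreasing in n; n = 12 is the first length to reach 30°C.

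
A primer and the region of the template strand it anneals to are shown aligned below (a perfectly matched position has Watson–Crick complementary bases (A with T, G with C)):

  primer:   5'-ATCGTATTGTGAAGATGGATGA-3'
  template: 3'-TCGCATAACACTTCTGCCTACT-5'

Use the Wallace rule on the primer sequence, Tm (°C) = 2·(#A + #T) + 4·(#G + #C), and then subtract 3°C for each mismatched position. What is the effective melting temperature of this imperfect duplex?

Primer base counts: A=7, T=7, G=7, C=1 → A+T=14, G+C=8
Perfect-match Tm = 2(14) + 4(8) = 28 + 32 = 60°C
Mismatches (positions where the bases are not complementary): 2 (at positions 2, 16)
Effective Tm = 60 − 2×3 = 60 − 6 = 54°C

54°C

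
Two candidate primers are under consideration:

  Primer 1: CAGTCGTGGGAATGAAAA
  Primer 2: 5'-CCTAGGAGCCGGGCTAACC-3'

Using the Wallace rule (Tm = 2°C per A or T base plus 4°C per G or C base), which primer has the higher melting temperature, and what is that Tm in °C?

Primer 1: A+T=10, G+C=8 → Tm = 2(10)+4(8) = 52°C
Primer 2: A+T=6, G+C=13 → Tm = 2(6)+4(13) = 64°C
52°C vs 64°C → primer 2 is higher.

Primer 2, 64°C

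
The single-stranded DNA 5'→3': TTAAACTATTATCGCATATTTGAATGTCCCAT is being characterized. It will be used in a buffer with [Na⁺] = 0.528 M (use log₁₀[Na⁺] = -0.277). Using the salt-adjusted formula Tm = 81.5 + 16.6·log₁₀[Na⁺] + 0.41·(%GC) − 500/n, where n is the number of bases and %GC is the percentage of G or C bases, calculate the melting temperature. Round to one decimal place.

Length n = 32. Scanning the sequence gives T=13, C=6, G=3, A=10.
G+C = 9, so %GC = 9/32 × 100 = 28.125%
Salt term: 16.6 × (-0.277) = -4.598
GC term: 0.41 × 28.125 = 11.531; length term: −500/32 = −15.625
Tm = 81.5 + (-4.598) + 11.531 − 15.625 = 72.808 → 72.8°C

72.8°C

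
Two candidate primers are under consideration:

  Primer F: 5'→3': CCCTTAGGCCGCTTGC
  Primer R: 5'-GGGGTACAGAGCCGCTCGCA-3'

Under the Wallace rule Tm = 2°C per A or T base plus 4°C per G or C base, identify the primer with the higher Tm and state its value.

Primer F: A+T=5, G+C=11 → Tm = 2(5)+4(11) = 54°C
Primer R: A+T=6, G+C=14 → Tm = 2(6)+4(14) = 68°C
54°C vs 68°C → primer R is higher.

Primer R, 68°C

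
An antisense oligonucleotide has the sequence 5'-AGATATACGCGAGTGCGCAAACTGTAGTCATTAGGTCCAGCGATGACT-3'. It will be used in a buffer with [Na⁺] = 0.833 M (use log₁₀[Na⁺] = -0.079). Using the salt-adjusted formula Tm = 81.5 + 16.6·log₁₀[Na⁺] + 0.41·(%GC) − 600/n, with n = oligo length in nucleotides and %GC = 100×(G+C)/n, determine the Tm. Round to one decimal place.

Length n = 48. Base counts: C=10, G=13, A=14, T=11
G+C = 23, so %GC = 23/48 × 100 = 47.917%
Salt term: 16.6 × (-0.079) = -1.311
GC term: 0.41 × 47.917 = 19.646; length term: −600/48 = −12.5
Tm = 81.5 + (-1.311) + 19.646 − 12.5 = 87.335 → 87.3°C

87.3°C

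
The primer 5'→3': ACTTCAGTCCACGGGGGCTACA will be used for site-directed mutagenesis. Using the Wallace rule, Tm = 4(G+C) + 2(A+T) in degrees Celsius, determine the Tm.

70°C

Scanning the sequence gives C=7, A=5, G=6, T=4.
So N_AT = 9 and N_GC = 13.
Tm = 2(9) + 4(13) = 18 + 52 = 70°C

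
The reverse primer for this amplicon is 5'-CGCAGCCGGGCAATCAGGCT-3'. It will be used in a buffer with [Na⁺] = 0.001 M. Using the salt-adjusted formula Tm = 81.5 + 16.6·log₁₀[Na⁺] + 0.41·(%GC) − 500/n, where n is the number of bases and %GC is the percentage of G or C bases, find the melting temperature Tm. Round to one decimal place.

35.4°C

Length n = 20. Base counts: G=7, C=7, A=4, T=2
G+C = 14, so %GC = 14/20 × 100 = 70%
Salt term: 16.6 × (-3) = -49.8
GC term: 0.41 × 70 = 28.7; length term: −500/20 = −25
Tm = 81.5 + (-49.8) + 28.7 − 25 = 35.4 → 35.4°C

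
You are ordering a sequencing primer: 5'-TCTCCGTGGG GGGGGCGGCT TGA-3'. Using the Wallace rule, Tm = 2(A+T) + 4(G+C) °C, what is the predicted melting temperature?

80°C

Base counts: C=5, T=5, G=12, A=1
AT pairs contribute 6, GC pairs contribute 17.
Tm = 2×6 + 4×17 = 80°C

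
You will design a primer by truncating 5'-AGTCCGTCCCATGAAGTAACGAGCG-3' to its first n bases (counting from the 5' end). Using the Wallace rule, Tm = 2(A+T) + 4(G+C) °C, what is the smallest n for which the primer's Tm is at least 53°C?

n = 18

First 17 bases: AGTCCGTCCCATGAAGT → Tm = 52°C (< 53°C)
First 18 bases: AGTCCGTCCCATGAAGTA → Tm = 54°C (≥ 53°C)
Since every base adds ≥2°C, Tm only increases with n, so the threshold is first crossed at n = 18.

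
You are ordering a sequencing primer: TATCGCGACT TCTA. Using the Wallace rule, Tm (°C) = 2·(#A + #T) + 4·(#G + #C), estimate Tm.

Scanning the sequence gives G=2, A=3, C=4, T=5.
AT pairs contribute 8, GC pairs contribute 6.
Tm = 2(8) + 4(6) = 16 + 24 = 40°C

40°C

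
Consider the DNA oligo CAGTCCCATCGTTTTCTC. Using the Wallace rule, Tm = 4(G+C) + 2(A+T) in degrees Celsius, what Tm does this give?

Base counts: G=2, C=7, T=7, A=2
A+T = 9, G+C = 9
Tm = 2×9 + 4×9 = 54°C

54°C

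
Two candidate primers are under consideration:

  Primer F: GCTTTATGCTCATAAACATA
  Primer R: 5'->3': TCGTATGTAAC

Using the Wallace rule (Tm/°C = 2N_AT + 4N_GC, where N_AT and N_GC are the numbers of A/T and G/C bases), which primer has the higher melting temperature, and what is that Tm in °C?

Primer F: A+T=14, G+C=6 → Tm = 2(14)+4(6) = 52°C
Primer R: A+T=7, G+C=4 → Tm = 2(7)+4(4) = 30°C
52°C vs 30°C → primer F is higher.

Primer F, 52°C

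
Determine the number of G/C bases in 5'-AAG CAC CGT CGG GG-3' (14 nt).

10

Counting bases: A=3, T=1, G=6, C=4
Total G or C: 6 + 4 = 10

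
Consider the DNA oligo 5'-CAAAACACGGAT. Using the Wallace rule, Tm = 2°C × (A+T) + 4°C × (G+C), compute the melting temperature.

34°C

Scanning the sequence gives G=2, A=6, T=1, C=3.
AT pairs contribute 7, GC pairs contribute 5.
Tm = 2(7) + 4(5) = 14 + 20 = 34°C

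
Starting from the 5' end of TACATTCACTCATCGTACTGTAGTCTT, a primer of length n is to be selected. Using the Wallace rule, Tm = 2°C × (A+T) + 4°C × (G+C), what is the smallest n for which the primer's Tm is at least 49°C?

n = 18

First 17 bases: TACATTCACTCATCGTA → Tm = 46°C (< 49°C)
First 18 bases: TACATTCACTCATCGTAC → Tm = 50°C (≥ 49°C)
Each additional base adds 2°C (A/T) or 4°C (G/C), so Tm is non-decreasing in n; n = 18 is the first length to reach 49°C.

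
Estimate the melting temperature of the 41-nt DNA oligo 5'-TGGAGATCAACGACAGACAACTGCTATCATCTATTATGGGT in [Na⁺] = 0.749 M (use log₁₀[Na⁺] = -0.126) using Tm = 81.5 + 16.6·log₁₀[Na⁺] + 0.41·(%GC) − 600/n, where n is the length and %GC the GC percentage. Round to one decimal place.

Length n = 41. Scanning the sequence gives A=13, C=8, T=11, G=9.
G+C = 17, so %GC = 17/41 × 100 = 41.463%
Salt term: 16.6 × (-0.126) = -2.092
GC term: 0.41 × 41.463 = 17; length term: −600/41 = −14.634
Tm = 81.5 + (-2.092) + 17 − 14.634 = 81.774 → 81.8°C

81.8°C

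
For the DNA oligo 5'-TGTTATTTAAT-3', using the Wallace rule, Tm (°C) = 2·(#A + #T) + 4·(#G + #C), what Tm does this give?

Base counts: A=3, C=0, T=7, G=1
So N_AT = 10 and N_GC = 1.
Tm = 4·1 + 2·10 = 4 + 20 = 24°C

24°C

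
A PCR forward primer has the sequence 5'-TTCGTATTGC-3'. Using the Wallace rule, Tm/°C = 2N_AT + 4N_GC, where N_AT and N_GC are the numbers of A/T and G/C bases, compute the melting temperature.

G=2, T=5, C=2, A=1
A+T = 6, G+C = 4
Tm = 4·4 + 2·6 = 16 + 12 = 28°C

28°C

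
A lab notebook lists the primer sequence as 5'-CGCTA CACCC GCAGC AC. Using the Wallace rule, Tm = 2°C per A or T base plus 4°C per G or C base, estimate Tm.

58°C

Counting bases: C=9, A=4, G=3, T=1
A+T = 5, G+C = 12
Tm = 2(5) + 4(12) = 10 + 48 = 58°C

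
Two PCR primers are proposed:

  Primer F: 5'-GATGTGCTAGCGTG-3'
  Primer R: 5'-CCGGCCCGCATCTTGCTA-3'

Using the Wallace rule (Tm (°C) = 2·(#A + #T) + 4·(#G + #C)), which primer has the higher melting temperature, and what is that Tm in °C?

Primer R, 60°C

Primer F: A+T=6, G+C=8 → Tm = 2(6)+4(8) = 44°C
Primer R: A+T=6, G+C=12 → Tm = 2(6)+4(12) = 60°C
44°C vs 60°C → primer R is higher.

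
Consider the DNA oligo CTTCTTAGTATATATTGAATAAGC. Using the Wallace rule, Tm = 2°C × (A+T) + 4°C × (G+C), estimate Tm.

Base counts: T=10, C=3, A=8, G=3
AT pairs contribute 18, GC pairs contribute 6.
Tm = 2×18 + 4×6 = 60°C

60°C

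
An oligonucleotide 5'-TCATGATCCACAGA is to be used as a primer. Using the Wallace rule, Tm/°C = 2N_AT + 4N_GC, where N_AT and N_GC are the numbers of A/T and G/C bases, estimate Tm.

T=3, A=5, G=2, C=4
So N_AT = 8 and N_GC = 6.
Tm = 2(8) + 4(6) = 16 + 24 = 40°C

40°C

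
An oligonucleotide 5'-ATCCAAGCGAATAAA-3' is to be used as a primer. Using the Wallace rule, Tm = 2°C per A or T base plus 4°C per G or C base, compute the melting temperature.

Base counts: T=2, A=8, C=3, G=2
AT pairs contribute 10, GC pairs contribute 5.
Tm = 2×10 + 4×5 = 40°C

40°C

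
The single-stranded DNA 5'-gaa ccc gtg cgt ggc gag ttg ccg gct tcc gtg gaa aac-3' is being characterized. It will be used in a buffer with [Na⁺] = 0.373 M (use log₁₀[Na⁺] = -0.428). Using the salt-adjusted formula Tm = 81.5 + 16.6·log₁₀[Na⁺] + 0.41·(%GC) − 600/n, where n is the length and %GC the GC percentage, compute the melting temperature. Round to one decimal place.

Length n = 39. Base counts: G=14, C=11, A=7, T=7
G+C = 25, so %GC = 25/39 × 100 = 64.103%
Salt term: 16.6 × (-0.428) = -7.105
GC term: 0.41 × 64.103 = 26.282; length term: −600/39 = −15.385
Tm = 81.5 + (-7.105) + 26.282 − 15.385 = 85.292 → 85.3°C

85.3°C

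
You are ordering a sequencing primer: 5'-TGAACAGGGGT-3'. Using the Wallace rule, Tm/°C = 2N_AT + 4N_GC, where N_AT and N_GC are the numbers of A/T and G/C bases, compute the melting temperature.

34°C

Scanning the sequence gives A=3, C=1, T=2, G=5.
AT pairs contribute 5, GC pairs contribute 6.
Tm = 2(5) + 4(6) = 10 + 24 = 34°C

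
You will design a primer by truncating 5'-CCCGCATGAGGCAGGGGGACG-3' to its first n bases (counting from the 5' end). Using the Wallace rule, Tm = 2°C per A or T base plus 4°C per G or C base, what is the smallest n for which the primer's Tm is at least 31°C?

First 9 bases: CCCGCATGA → Tm = 30°C (< 31°C)
First 10 bases: CCCGCATGAG → Tm = 34°C (≥ 31°C)
Each additional base adds 2°C (A/T) or 4°C (G/C), so Tm is non-decreasing in n; n = 10 is the first length to reach 31°C.

n = 10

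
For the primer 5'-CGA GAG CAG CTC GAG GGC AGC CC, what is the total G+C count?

Base counts: T=1, G=9, C=8, A=5
G+C = 9 + 8 = 17

17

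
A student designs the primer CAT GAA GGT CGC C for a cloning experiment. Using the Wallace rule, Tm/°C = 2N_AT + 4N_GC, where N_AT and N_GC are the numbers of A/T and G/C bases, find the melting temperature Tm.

42°C

Base counts: G=4, A=3, C=4, T=2
So N_AT = 5 and N_GC = 8.
Tm = 2(5) + 4(8) = 10 + 32 = 42°C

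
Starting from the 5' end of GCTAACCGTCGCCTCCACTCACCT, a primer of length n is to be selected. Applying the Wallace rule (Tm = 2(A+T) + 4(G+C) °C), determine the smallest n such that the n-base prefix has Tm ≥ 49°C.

n = 15

First 14 bases: GCTAACCGTCGCCT → Tm = 46°C (< 49°C)
First 15 bases: GCTAACCGTCGCCTC → Tm = 50°C (≥ 49°C)
Each additional base adds 2°C (A/T) or 4°C (G/C), so Tm is non-decreasing in n; n = 15 is the first length to reach 49°C.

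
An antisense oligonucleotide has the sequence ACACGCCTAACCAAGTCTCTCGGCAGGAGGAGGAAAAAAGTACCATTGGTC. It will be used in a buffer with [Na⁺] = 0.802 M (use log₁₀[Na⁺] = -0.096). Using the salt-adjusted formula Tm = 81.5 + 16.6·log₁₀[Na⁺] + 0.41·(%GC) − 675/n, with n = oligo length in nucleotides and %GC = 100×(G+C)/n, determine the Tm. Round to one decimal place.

Length n = 51. T=8, C=13, G=13, A=17
G+C = 26, so %GC = 26/51 × 100 = 50.98%
Salt term: 16.6 × (-0.096) = -1.594
GC term: 0.41 × 50.98 = 20.902; length term: −675/51 = −13.235
Tm = 81.5 + (-1.594) + 20.902 − 13.235 = 87.573 → 87.6°C

87.6°C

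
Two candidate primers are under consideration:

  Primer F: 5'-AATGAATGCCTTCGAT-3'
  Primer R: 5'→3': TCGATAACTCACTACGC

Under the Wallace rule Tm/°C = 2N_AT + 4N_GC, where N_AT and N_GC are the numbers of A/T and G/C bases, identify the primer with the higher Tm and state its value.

Primer R, 50°C

Primer F: A+T=10, G+C=6 → Tm = 2(10)+4(6) = 44°C
Primer R: A+T=9, G+C=8 → Tm = 2(9)+4(8) = 50°C
44°C vs 50°C → primer R is higher.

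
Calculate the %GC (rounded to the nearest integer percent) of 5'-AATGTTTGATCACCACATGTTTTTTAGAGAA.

Base counts: T=12, G=5, C=4, A=10
G+C = 5 + 4 = 9 out of 31 bases
%GC = 9/31 × 100 = 29.03% ≈ 29%

29%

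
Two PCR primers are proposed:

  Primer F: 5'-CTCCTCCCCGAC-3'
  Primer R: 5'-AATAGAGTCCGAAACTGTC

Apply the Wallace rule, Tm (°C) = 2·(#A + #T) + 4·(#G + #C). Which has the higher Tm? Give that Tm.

Primer R, 54°C

Primer F: A+T=3, G+C=9 → Tm = 2(3)+4(9) = 42°C
Primer R: A+T=11, G+C=8 → Tm = 2(11)+4(8) = 54°C
42°C vs 54°C → primer R is higher.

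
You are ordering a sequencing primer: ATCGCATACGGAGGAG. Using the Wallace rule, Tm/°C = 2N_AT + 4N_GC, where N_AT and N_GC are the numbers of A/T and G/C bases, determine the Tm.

50°C

Base counts: A=5, C=3, T=2, G=6
So N_AT = 7 and N_GC = 9.
Tm = 4·9 + 2·7 = 36 + 14 = 50°C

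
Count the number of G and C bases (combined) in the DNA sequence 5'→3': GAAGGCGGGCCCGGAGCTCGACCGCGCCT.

23

Scanning the sequence gives A=4, T=2, C=11, G=12.
G+C = 12 + 11 = 23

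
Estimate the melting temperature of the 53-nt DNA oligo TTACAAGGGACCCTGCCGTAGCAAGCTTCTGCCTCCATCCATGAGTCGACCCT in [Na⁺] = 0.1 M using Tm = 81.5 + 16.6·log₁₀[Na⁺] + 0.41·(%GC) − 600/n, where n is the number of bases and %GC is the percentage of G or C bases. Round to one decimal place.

Length n = 53. Scanning the sequence gives C=19, T=12, G=11, A=11.
G+C = 30, so %GC = 30/53 × 100 = 56.604%
Salt term: 16.6 × (-1) = -16.6
GC term: 0.41 × 56.604 = 23.208; length term: −600/53 = −11.321
Tm = 81.5 + (-16.6) + 23.208 − 11.321 = 76.787 → 76.8°C

76.8°C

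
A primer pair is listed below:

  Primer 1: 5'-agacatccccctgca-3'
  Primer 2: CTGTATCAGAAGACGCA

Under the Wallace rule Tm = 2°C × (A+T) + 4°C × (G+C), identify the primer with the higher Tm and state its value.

Primer 1: A+T=6, G+C=9 → Tm = 2(6)+4(9) = 48°C
Primer 2: A+T=9, G+C=8 → Tm = 2(9)+4(8) = 50°C
48°C vs 50°C → primer 2 is higher.

Primer 2, 50°C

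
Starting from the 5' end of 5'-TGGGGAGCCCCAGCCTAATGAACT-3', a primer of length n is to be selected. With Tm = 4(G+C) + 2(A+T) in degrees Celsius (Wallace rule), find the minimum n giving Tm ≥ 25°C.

n = 8

First 7 bases: TGGGGAG → Tm = 24°C (< 25°C)
First 8 bases: TGGGGAGC → Tm = 28°C (≥ 25°C)
Each additional base adds 2°C (A/T) or 4°C (G/C), so Tm is non-decreasing in n; n = 8 is the first length to reach 25°C.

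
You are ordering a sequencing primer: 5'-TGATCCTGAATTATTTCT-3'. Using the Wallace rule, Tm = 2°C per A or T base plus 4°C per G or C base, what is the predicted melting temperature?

46°C

Base counts: C=3, A=4, T=9, G=2
A+T = 13, G+C = 5
Tm = 4·5 + 2·13 = 20 + 26 = 46°C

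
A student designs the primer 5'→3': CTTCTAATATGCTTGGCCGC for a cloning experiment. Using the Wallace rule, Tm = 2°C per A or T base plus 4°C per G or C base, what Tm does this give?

Scanning the sequence gives A=3, G=4, T=7, C=6.
So N_AT = 10 and N_GC = 10.
Tm = 2×10 + 4×10 = 60°C

60°C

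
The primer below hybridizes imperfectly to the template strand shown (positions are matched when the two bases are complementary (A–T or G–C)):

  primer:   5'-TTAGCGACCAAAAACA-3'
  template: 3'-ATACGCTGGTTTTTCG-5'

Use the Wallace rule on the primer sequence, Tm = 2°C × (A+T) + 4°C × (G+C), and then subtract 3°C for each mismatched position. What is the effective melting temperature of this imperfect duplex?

32°C

Primer base counts: A=8, T=2, G=2, C=4 → A+T=10, G+C=6
Perfect-match Tm = 2(10) + 4(6) = 20 + 24 = 44°C
Mismatches (positions where the bases are not complementary): 4 (at positions 2, 3, 15, 16)
Effective Tm = 44 − 4×3 = 44 − 12 = 32°C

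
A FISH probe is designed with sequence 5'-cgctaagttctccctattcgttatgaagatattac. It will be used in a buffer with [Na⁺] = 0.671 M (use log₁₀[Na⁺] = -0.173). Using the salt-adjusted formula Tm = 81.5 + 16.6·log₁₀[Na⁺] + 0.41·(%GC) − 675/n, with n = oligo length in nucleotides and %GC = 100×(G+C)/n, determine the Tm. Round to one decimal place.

Length n = 35. Scanning the sequence gives T=13, C=8, A=9, G=5.
G+C = 13, so %GC = 13/35 × 100 = 37.143%
Salt term: 16.6 × (-0.173) = -2.872
GC term: 0.41 × 37.143 = 15.229; length term: −675/35 = −19.286
Tm = 81.5 + (-2.872) + 15.229 − 19.286 = 74.571 → 74.6°C

74.6°C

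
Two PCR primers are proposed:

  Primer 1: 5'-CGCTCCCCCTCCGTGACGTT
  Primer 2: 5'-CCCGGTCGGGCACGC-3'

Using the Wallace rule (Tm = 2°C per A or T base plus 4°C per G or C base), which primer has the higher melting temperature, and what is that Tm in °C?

Primer 1, 68°C

Primer 1: A+T=6, G+C=14 → Tm = 2(6)+4(14) = 68°C
Primer 2: A+T=2, G+C=13 → Tm = 2(2)+4(13) = 56°C
68°C vs 56°C → primer 1 is higher.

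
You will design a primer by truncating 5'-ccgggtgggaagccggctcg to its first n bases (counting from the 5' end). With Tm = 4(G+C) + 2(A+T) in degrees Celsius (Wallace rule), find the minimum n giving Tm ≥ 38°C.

First 10 bases: CCGGGTGGGA → Tm = 36°C (< 38°C)
First 11 bases: CCGGGTGGGAA → Tm = 38°C (≥ 38°C)
Each additional base adds 2°C (A/T) or 4°C (G/C), so Tm is non-decreasing in n; n = 11 is the first length to reach 38°C.

n = 11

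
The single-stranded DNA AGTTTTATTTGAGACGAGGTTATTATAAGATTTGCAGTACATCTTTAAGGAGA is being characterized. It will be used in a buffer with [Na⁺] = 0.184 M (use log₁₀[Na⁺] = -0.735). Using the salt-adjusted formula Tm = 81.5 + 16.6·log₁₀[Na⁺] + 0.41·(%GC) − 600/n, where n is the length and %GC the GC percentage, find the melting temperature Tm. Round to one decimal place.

Length n = 53. Scanning the sequence gives G=12, C=4, A=17, T=20.
G+C = 16, so %GC = 16/53 × 100 = 30.189%
Salt term: 16.6 × (-0.735) = -12.201
GC term: 0.41 × 30.189 = 12.377; length term: −600/53 = −11.321
Tm = 81.5 + (-12.201) + 12.377 − 11.321 = 70.355 → 70.4°C

70.4°C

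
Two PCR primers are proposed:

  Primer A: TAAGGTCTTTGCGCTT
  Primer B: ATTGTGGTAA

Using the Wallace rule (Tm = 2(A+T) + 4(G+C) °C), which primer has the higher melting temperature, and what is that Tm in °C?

Primer A, 46°C

Primer A: A+T=9, G+C=7 → Tm = 2(9)+4(7) = 46°C
Primer B: A+T=7, G+C=3 → Tm = 2(7)+4(3) = 26°C
46°C vs 26°C → primer A is higher.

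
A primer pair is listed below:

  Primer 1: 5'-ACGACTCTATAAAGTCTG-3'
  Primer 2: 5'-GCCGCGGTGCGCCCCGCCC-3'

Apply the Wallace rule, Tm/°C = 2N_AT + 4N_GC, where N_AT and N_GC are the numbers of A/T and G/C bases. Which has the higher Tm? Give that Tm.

Primer 1: A+T=11, G+C=7 → Tm = 2(11)+4(7) = 50°C
Primer 2: A+T=1, G+C=18 → Tm = 2(1)+4(18) = 74°C
50°C vs 74°C → primer 2 is higher.

Primer 2, 74°C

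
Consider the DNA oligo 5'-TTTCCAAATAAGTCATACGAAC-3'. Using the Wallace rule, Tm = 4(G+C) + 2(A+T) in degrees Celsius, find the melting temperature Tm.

58°C

A=9, C=5, G=2, T=6
AT pairs contribute 15, GC pairs contribute 7.
Tm = 4·7 + 2·15 = 28 + 30 = 58°C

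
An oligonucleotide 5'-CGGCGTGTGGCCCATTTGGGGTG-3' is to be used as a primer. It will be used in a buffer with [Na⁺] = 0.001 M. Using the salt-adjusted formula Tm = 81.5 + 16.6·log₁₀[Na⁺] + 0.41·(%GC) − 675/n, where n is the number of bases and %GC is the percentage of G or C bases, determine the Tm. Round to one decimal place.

Length n = 23. G=11, T=6, A=1, C=5
G+C = 16, so %GC = 16/23 × 100 = 69.565%
Salt term: 16.6 × (-3) = -49.8
GC term: 0.41 × 69.565 = 28.522; length term: −675/23 = −29.348
Tm = 81.5 + (-49.8) + 28.522 − 29.348 = 30.874 → 30.9°C

30.9°C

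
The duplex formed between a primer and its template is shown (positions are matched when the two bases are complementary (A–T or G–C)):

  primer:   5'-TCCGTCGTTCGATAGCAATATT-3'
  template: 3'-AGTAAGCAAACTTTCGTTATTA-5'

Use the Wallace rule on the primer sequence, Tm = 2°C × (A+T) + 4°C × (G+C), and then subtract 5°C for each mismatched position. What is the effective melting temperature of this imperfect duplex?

37°C

Primer base counts: A=5, T=8, G=4, C=5 → A+T=13, G+C=9
Perfect-match Tm = 2(13) + 4(9) = 26 + 36 = 62°C
Mismatches (positions where the bases are not complementary): 5 (at positions 3, 4, 10, 13, 21)
Effective Tm = 62 − 5×5 = 62 − 25 = 37°C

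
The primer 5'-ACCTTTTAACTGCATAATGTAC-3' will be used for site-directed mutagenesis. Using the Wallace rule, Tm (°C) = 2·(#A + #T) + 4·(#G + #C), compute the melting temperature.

58°C

T=8, A=7, G=2, C=5
A+T = 15, G+C = 7
Tm = 4·7 + 2·15 = 28 + 30 = 58°C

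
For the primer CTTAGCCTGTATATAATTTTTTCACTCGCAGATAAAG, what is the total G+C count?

Counting bases: C=7, A=11, G=5, T=14
G+C = 5 + 7 = 12

12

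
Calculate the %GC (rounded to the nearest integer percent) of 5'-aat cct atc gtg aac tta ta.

30%

Counting bases: A=7, C=4, G=2, T=7
G+C = 2 + 4 = 6 out of 20 bases
%GC = 6/20 × 100 = 30% ≈ 30%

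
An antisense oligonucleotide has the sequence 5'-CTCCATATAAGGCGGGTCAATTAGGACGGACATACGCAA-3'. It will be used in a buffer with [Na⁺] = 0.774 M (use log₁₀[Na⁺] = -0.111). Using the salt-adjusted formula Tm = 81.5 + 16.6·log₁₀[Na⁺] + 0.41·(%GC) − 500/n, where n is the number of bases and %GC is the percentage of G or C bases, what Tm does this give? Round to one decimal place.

86.8°C

Length n = 39. Base counts: T=7, A=13, C=9, G=10
G+C = 19, so %GC = 19/39 × 100 = 48.718%
Salt term: 16.6 × (-0.111) = -1.843
GC term: 0.41 × 48.718 = 19.974; length term: −500/39 = −12.821
Tm = 81.5 + (-1.843) + 19.974 − 12.821 = 86.81 → 86.8°C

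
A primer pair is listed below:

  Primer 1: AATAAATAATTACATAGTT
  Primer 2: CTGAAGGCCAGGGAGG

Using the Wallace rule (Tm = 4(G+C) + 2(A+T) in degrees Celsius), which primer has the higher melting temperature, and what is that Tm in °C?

Primer 1: A+T=17, G+C=2 → Tm = 2(17)+4(2) = 42°C
Primer 2: A+T=5, G+C=11 → Tm = 2(5)+4(11) = 54°C
42°C vs 54°C → primer 2 is higher.

Primer 2, 54°C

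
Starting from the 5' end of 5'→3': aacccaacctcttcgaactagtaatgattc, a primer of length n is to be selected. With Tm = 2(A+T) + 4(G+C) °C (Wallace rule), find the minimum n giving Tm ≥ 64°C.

First 21 bases: AACCCAACCTCTTCGAACTAG → Tm = 62°C (< 64°C)
First 22 bases: AACCCAACCTCTTCGAACTAGT → Tm = 64°C (≥ 64°C)
Since every base adds ≥2°C, Tm only increases with n, so the threshold is first crossed at n = 22.

n = 22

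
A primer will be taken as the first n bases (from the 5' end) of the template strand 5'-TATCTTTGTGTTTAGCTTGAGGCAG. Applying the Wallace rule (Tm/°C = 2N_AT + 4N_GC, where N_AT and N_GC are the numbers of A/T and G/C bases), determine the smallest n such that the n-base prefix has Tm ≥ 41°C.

n = 16

First 15 bases: TATCTTTGTGTTTAG → Tm = 38°C (< 41°C)
First 16 bases: TATCTTTGTGTTTAGC → Tm = 42°C (≥ 41°C)
Each additional base adds 2°C (A/T) or 4°C (G/C), so Tm is non-decreasing in n; n = 16 is the first length to reach 41°C.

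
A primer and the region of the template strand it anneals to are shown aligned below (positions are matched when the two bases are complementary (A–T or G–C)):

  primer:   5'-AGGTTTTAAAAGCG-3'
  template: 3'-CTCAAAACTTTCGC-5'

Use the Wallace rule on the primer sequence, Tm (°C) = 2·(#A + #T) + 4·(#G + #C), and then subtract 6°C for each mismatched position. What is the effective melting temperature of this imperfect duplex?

Primer base counts: A=5, T=4, G=4, C=1 → A+T=9, G+C=5
Perfect-match Tm = 2(9) + 4(5) = 18 + 20 = 38°C
Mismatches (positions where the bases are not complementary): 3 (at positions 1, 2, 8)
Effective Tm = 38 − 3×6 = 38 − 18 = 20°C

20°C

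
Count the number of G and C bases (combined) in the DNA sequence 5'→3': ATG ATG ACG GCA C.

Scanning the sequence gives C=3, G=4, T=2, A=4.
G+C = 4 + 3 = 7

7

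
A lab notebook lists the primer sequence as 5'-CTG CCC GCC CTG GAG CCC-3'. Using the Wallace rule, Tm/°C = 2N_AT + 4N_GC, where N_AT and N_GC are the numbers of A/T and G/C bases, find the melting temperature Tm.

Counting bases: A=1, G=5, T=2, C=10
A+T = 3, G+C = 15
Tm = 2(3) + 4(15) = 6 + 60 = 66°C

66°C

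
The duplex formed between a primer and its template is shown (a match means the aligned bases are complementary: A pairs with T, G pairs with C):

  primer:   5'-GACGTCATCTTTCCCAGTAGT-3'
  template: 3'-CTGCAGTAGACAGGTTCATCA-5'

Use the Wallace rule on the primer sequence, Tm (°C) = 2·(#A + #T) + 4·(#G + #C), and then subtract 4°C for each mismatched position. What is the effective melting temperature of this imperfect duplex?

54°C

Primer base counts: A=4, T=7, G=4, C=6 → A+T=11, G+C=10
Perfect-match Tm = 2(11) + 4(10) = 22 + 40 = 62°C
Mismatches (positions where the bases are not complementary): 2 (at positions 11, 15)
Effective Tm = 62 − 2×4 = 62 − 8 = 54°C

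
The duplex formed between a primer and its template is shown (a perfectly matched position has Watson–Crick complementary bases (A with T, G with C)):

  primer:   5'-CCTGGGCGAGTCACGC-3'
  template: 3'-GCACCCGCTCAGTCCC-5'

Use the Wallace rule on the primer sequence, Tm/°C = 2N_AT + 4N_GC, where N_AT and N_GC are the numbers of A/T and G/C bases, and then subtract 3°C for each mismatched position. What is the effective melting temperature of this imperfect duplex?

47°C

Primer base counts: A=2, T=2, G=6, C=6 → A+T=4, G+C=12
Perfect-match Tm = 2(4) + 4(12) = 8 + 48 = 56°C
Mismatches (positions where the bases are not complementary): 3 (at positions 2, 14, 16)
Effective Tm = 56 − 3×3 = 56 − 9 = 47°C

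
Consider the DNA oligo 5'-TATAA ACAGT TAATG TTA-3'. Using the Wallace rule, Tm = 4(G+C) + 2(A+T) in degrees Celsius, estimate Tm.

C=1, A=8, T=7, G=2
So N_AT = 15 and N_GC = 3.
Tm = 2×15 + 4×3 = 42°C

42°C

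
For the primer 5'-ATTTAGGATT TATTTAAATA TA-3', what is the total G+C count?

Scanning the sequence gives A=9, T=11, C=0, G=2.
Total G or C: 2 + 0 = 2

2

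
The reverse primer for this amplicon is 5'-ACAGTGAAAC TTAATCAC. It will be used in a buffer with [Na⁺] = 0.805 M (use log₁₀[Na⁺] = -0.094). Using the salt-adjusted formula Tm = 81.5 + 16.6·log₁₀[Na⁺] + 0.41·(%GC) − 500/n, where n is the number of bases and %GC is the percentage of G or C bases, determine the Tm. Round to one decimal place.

65.8°C

Length n = 18. Base counts: T=4, G=2, A=8, C=4
G+C = 6, so %GC = 6/18 × 100 = 33.333%
Salt term: 16.6 × (-0.094) = -1.56
GC term: 0.41 × 33.333 = 13.667; length term: −500/18 = −27.778
Tm = 81.5 + (-1.56) + 13.667 − 27.778 = 65.829 → 65.8°C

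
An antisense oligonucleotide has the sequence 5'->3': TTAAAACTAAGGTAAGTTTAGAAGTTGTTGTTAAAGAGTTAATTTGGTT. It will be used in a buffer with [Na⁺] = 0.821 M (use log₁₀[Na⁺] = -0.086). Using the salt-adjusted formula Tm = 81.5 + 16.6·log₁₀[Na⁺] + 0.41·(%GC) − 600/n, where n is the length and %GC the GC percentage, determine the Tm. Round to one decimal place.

77.9°C

Length n = 49. Scanning the sequence gives C=1, T=20, A=17, G=11.
G+C = 12, so %GC = 12/49 × 100 = 24.49%
Salt term: 16.6 × (-0.086) = -1.428
GC term: 0.41 × 24.49 = 10.041; length term: −600/49 = −12.245
Tm = 81.5 + (-1.428) + 10.041 − 12.245 = 77.868 → 77.9°C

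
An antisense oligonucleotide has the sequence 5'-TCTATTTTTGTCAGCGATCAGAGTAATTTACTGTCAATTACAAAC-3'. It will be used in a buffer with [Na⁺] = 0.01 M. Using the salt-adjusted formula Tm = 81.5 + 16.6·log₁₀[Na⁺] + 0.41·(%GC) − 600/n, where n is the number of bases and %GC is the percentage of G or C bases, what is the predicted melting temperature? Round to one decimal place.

Length n = 45. Base counts: G=6, T=17, A=14, C=8
G+C = 14, so %GC = 14/45 × 100 = 31.111%
Salt term: 16.6 × (-2) = -33.2
GC term: 0.41 × 31.111 = 12.756; length term: −600/45 = −13.333
Tm = 81.5 + (-33.2) + 12.756 − 13.333 = 47.723 → 47.7°C

47.7°C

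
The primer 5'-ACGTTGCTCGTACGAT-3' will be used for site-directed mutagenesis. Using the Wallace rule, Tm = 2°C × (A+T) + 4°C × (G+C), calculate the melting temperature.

48°C

Counting bases: G=4, A=3, C=4, T=5
AT pairs contribute 8, GC pairs contribute 8.
Tm = 2(8) + 4(8) = 16 + 32 = 48°C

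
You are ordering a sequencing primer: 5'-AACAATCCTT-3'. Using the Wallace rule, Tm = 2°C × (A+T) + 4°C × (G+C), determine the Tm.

Scanning the sequence gives G=0, T=3, C=3, A=4.
So N_AT = 7 and N_GC = 3.
Tm = 4·3 + 2·7 = 12 + 14 = 26°C

26°C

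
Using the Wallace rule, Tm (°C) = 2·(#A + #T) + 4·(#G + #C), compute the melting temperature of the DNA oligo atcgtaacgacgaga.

44°C

Scanning the sequence gives G=4, C=3, A=6, T=2.
A+T = 8, G+C = 7
Tm = 4·7 + 2·8 = 28 + 16 = 44°C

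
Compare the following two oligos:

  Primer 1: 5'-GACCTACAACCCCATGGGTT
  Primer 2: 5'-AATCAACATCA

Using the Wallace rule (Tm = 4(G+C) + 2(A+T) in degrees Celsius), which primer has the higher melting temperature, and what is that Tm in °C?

Primer 1, 62°C

Primer 1: A+T=9, G+C=11 → Tm = 2(9)+4(11) = 62°C
Primer 2: A+T=8, G+C=3 → Tm = 2(8)+4(3) = 28°C
62°C vs 28°C → primer 1 is higher.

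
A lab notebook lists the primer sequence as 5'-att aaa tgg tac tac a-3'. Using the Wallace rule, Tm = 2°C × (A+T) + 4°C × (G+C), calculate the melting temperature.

40°C

Base counts: C=2, G=2, A=7, T=5
A+T = 12, G+C = 4
Tm = 4·4 + 2·12 = 16 + 24 = 40°C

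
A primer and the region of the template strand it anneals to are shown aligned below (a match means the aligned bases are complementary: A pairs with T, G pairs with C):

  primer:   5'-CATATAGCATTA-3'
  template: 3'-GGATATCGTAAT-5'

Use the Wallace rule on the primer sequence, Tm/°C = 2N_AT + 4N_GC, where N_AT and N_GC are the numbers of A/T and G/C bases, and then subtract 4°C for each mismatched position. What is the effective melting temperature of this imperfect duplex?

Primer base counts: A=5, T=4, G=1, C=2 → A+T=9, G+C=3
Perfect-match Tm = 2(9) + 4(3) = 18 + 12 = 30°C
Mismatches (positions where the bases are not complementary): 1 (at position 2)
Effective Tm = 30 − 1×4 = 30 − 4 = 26°C

26°C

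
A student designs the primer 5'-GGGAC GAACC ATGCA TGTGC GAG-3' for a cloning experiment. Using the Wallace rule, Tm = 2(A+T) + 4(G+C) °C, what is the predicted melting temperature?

74°C

Base counts: A=6, G=9, C=5, T=3
So N_AT = 9 and N_GC = 14.
Tm = 2×9 + 4×14 = 74°C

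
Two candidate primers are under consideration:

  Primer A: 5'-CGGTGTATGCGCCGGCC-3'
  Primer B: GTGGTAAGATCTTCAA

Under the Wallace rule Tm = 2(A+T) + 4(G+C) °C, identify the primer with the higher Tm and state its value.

Primer A: A+T=4, G+C=13 → Tm = 2(4)+4(13) = 60°C
Primer B: A+T=10, G+C=6 → Tm = 2(10)+4(6) = 44°C
60°C vs 44°C → primer A is higher.

Primer A, 60°C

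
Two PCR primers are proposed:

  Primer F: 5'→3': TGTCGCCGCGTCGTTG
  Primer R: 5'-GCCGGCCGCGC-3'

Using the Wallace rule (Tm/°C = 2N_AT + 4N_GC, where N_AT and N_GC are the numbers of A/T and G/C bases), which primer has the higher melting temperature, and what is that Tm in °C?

Primer F, 54°C

Primer F: A+T=5, G+C=11 → Tm = 2(5)+4(11) = 54°C
Primer R: A+T=0, G+C=11 → Tm = 2(0)+4(11) = 44°C
54°C vs 44°C → primer F is higher.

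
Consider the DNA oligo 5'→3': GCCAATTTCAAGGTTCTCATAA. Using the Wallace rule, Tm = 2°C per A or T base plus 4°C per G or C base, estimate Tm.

60°C

Base counts: T=7, C=5, G=3, A=7
So N_AT = 14 and N_GC = 8.
Tm = 2×14 + 4×8 = 60°C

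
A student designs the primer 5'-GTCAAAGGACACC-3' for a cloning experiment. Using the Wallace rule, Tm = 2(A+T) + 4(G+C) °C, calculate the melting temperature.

40°C

Scanning the sequence gives C=4, A=5, G=3, T=1.
So N_AT = 6 and N_GC = 7.
Tm = 2×6 + 4×7 = 40°C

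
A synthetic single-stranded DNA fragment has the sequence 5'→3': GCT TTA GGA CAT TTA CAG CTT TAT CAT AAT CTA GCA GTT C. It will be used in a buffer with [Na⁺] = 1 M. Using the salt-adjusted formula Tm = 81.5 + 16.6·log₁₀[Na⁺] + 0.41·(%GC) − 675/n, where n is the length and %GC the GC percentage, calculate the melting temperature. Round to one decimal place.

Length n = 40. Scanning the sequence gives T=15, G=6, A=11, C=8.
G+C = 14, so %GC = 14/40 × 100 = 35%
Salt term: 16.6 × (0) = 0
GC term: 0.41 × 35 = 14.35; length term: −675/40 = −16.875
Tm = 81.5 + (0) + 14.35 − 16.875 = 78.975 → 79.0°C

79.0°C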